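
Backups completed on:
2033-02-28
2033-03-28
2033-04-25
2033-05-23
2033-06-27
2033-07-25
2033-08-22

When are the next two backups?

2033-09-26, 2033-10-24

Gaps: 28, 28, 28, 35, 28, 28 days — a mix of 28 and 35. Every date is a Monday.
Each is the 4th Monday of its month.
September 2033 — 4th Monday is 2033-09-26.
4th Monday of October 2033: 2033-10-24.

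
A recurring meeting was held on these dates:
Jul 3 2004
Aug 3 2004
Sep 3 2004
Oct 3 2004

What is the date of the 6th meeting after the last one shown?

Apr 3 2005

The day-of-month is always 3 (31, 31, 30 days between events).
So this recurs on the 3rd of each month.
Next: November 2004 → Nov 3 2004.
Next: December 2004 → Dec 3 2004.
Next: January 2005 → Jan 3 2005.
Next: February 2005 → Feb 3 2005.
March 2005: Mar 3 2005.
April 2005: Apr 3 2005.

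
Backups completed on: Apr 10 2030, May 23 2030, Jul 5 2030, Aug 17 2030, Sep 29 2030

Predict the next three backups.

Gaps between consecutive events: 43, 43, 43, 43 days — a constant 43-day interval.
Sep 29 2030 + 43 days = Nov 11 2030.
Nov 11 2030 + 43 days = Dec 24 2030.
Dec 24 2030 + 43 days = Feb 5 2031.

Nov 11 2030, Dec 24 2030, Feb 5 2031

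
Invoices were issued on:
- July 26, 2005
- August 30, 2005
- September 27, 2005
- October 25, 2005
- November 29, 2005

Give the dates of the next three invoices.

Every date is a Tuesday; gaps 35, 28, 28, 35 days.
Each is the last Tuesday of its month (at least one falls on the 29th or later, ruling out '4th Tuesday').
December 2005 ends with Tuesday December 27, 2005.
Last Tuesday of January 2006: January 31, 2006.
February 2006 ends with Tuesday February 28, 2006.

December 27, 2005; January 31, 2006; February 28, 2006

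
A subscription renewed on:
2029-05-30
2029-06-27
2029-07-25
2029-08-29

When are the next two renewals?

2029-09-26, 2029-10-31

Every date is a Wednesday; gaps 28, 28, 35 days.
Each is the last Wednesday of its month (at least one falls on the 29th or later, ruling out '4th Wednesday').
Last Wednesday of September 2029: 2029-09-26.
Last Wednesday of October 2029: 2029-10-31.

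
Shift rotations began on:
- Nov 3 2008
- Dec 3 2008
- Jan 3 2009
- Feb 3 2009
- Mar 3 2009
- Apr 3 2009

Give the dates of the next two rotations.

Each date is the 3rd; the gaps (30, 31, 31, 28, 31) track the month lengths.
The rule is the 3rd of each month.
Next: May 2009 → May 3 2009.
June 2009: Jun 3 2009.

May 3 2009, Jun 3 2009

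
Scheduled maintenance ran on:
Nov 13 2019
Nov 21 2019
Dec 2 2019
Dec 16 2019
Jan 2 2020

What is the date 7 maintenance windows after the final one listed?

Jul 23 2020

Intervals are 8, 11, 14, 17 days — an arithmetic progression with common difference 3.
Next gap: 20 days. Jan 2 2020 + 20 days = Jan 22 2020.
Next gap: 23 days. Jan 22 2020 + 23 days = Feb 14 2020.
Next gap: 26 days. Feb 14 2020 + 26 days = Mar 11 2020.
Next gap: 29 days. Mar 11 2020 + 29 days = Apr 9 2020.
Next gap: 32 days. Apr 9 2020 + 32 days = May 11 2020.
Next gap: 35 days. May 11 2020 + 35 days = Jun 15 2020.
Next gap: 38 days. Jun 15 2020 + 38 days = Jul 23 2020.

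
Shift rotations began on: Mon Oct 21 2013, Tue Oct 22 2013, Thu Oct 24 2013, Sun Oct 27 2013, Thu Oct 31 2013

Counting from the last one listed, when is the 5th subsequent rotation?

Thu Dec 5 2013

The spacing grows by 1 each time: 1, 2, 3, 4 days.
Next gap: 5 days. Thu Oct 31 2013 + 5 days = Tue Nov 5 2013.
Next gap: 6 days. Tue Nov 5 2013 + 6 days = Mon Nov 11 2013.
Next gap: 7 days. Mon Nov 11 2013 + 7 days = Mon Nov 18 2013.
Next gap: 8 days. Mon Nov 18 2013 + 8 days = Tue Nov 26 2013.
Next gap: 9 days. Tue Nov 26 2013 + 9 days = Thu Dec 5 2013.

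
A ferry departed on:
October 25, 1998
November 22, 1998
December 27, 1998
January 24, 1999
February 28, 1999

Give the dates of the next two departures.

These are Sundays at 28- or 35-day spacing (28, 35, 28, 35).
The pattern: 4th Sunday of the month.
4th Sunday of March 1999: March 28, 1999.
4th Sunday of April 1999: April 25, 1999.

March 28, 1999; April 25, 1999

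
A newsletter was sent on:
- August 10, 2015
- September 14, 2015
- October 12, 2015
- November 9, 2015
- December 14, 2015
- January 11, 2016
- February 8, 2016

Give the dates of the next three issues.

March 14, 2016; April 11, 2016; May 9, 2016

Gaps: 35, 28, 28, 35, 28, 28 days — a mix of 28 and 35. Every date is a Monday.
Each is the 2nd Monday of its month.
March 2016 — 2nd Monday is March 14, 2016.
2nd Monday of April 2016: April 11, 2016.
2nd Monday of May 2016: May 9, 2016.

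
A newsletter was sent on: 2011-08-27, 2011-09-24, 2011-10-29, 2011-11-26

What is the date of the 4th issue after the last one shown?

These are Saturdays with 28, 35, 28-day gaps.
Each is the final Saturday of its month — 2011-10-29 is past the 28th, so '4th Saturday' doesn't fit.
Last Saturday of December 2011: 2011-12-31.
Last Saturday of January 2012: 2012-01-28.
February 2012 ends with Saturday 2012-02-25.
March 2012 ends with Saturday 2012-03-31.

2012-03-31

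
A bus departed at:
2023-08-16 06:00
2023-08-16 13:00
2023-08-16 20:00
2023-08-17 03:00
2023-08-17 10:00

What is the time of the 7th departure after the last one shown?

2023-08-19 11:00

Gaps: 7, 7, 7, 7 hours — each event is 7 hours after the previous one.
2023-08-17 10:00 + 7 h = 2023-08-17 17:00.
2023-08-17 17:00 + 7 h = 2023-08-18 00:00.
2023-08-18 00:00 + 7 h = 2023-08-18 07:00.
2023-08-18 07:00 + 7 h = 2023-08-18 14:00.
2023-08-18 14:00 + 7 h = 2023-08-18 21:00.
2023-08-18 21:00 + 7 h = 2023-08-19 04:00.
2023-08-19 04:00 + 7 h = 2023-08-19 11:00.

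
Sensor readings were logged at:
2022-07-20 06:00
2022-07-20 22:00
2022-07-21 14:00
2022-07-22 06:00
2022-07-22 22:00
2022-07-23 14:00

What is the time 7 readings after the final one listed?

2022-07-28 06:00

Spacing: 16, 16, 16, 16, 16 h — constant 16 h.
2022-07-23 14:00 + 16 h = 2022-07-24 06:00.
2022-07-24 06:00 + 16 h = 2022-07-24 22:00.
2022-07-24 22:00 + 16 h = 2022-07-25 14:00.
2022-07-25 14:00 + 16 h = 2022-07-26 06:00.
2022-07-26 06:00 + 16 h = 2022-07-26 22:00.
2022-07-26 22:00 + 16 h = 2022-07-27 14:00.
2022-07-27 14:00 + 16 h = 2022-07-28 06:00.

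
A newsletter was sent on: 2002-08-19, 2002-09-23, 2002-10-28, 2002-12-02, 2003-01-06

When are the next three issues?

2003-02-10, 2003-03-17, 2003-04-21

Gaps between consecutive events: 35, 35, 35, 35 days — a constant 35-day interval.
2003-01-06 + 35 days = 2003-02-10.
2003-02-10 + 35 days = 2003-03-17.
2003-03-17 + 35 days = 2003-04-21.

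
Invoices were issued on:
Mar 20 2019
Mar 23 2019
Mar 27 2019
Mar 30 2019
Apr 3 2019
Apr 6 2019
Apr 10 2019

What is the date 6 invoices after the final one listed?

The gap pattern 3, 4, 3, 4, 3, 4 repeats every 2 events.
These are the Wednesdays and Saturdays of each week.
The following Saturday is Apr 13 2019.
The following Wednesday is Apr 17 2019.
Next Saturday: Apr 20 2019.
The following Wednesday is Apr 24 2019.
Next Saturday: Apr 27 2019.
The following Wednesday is May 1 2019.

May 1 2019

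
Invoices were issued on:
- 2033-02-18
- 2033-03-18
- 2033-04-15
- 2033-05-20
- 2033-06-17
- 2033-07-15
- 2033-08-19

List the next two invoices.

2033-09-16, 2033-10-21

Gaps: 28, 28, 35, 28, 28, 35 days — a mix of 28 and 35. Every date is a Friday.
Each is the 3rd Friday of its month.
3rd Friday of September 2033: 2033-09-16.
October 2033 — 3rd Friday is 2033-10-21.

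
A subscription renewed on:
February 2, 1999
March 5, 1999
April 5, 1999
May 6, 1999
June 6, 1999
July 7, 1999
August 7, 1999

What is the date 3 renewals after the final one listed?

November 8, 1999

Gaps between consecutive events: 31, 31, 31, 31, 31, 31 days — a constant 31-day interval.
August 7, 1999 + 31 days = September 7, 1999.
September 7, 1999 + 31 days = October 8, 1999.
October 8, 1999 + 31 days = November 8, 1999.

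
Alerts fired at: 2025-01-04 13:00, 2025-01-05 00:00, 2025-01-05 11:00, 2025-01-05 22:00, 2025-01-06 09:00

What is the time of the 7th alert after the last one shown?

Gaps: 11, 11, 11, 11 hours — each event is 11 hours after the previous one.
2025-01-06 09:00 + 11 h = 2025-01-06 20:00.
2025-01-06 20:00 + 11 h = 2025-01-07 07:00.
2025-01-07 07:00 + 11 h = 2025-01-07 18:00.
2025-01-07 18:00 + 11 h = 2025-01-08 05:00.
2025-01-08 05:00 + 11 h = 2025-01-08 16:00.
2025-01-08 16:00 + 11 h = 2025-01-09 03:00.
2025-01-09 03:00 + 11 h = 2025-01-09 14:00.

2025-01-09 14:00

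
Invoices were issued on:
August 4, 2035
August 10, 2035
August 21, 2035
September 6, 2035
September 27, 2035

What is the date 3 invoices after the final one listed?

Gaps: 6, 11, 16, 21 days — each gap is 5 larger than the previous one.
Next gap: 26 days. September 27, 2035 + 26 days = October 23, 2035.
Next gap: 31 days. October 23, 2035 + 31 days = November 23, 2035.
Next gap: 36 days. November 23, 2035 + 36 days = December 29, 2035.

December 29, 2035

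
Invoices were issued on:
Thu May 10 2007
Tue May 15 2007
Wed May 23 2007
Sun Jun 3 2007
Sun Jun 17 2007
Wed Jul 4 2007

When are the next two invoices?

Gaps: 5, 8, 11, 14, 17 days — each gap is 3 larger than the previous one.
Next gap: 20 days. Wed Jul 4 2007 + 20 days = Tue Jul 24 2007.
Next gap: 23 days. Tue Jul 24 2007 + 23 days = Thu Aug 16 2007.

Tue Jul 24 2007, Thu Aug 16 2007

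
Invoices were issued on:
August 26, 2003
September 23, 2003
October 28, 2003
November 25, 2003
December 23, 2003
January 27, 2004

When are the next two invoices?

All dates are Tuesdays, 28, 35, 28, 28, 35 days apart.
Specifically, the 4th Tuesday of each month.
4th Tuesday of February 2004: February 24, 2004.
4th Tuesday of March 2004: March 23, 2004.

February 24, 2004; March 23, 2004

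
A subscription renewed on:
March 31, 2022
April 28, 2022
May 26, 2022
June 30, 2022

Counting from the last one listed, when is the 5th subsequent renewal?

Every date is a Thursday; gaps 28, 28, 35 days.
Each is the last Thursday of its month (at least one falls on the 29th or later, ruling out '4th Thursday').
Last Thursday of July 2022: July 28, 2022.
August 2022 ends with Thursday August 25, 2022.
September 2022 ends with Thursday September 29, 2022.
Last Thursday of October 2022: October 27, 2022.
November 2022 ends with Thursday November 24, 2022.

November 24, 2022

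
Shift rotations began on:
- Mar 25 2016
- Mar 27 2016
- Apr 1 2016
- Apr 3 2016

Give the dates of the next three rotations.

Apr 8 2016, Apr 10 2016, Apr 15 2016

The gap pattern 2, 5, 2 repeats every 2 events.
These are the Fridays and Sundays of each week.
The following Friday is Apr 8 2016.
Next Sunday: Apr 10 2016.
The following Friday is Apr 15 2016.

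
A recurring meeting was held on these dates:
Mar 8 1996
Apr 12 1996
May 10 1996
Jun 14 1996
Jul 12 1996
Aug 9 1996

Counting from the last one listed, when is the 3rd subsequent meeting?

Gaps: 35, 28, 35, 28, 28 days — a mix of 28 and 35. Every date is a Friday.
Each is the 2nd Friday of its month.
September 1996 — 2nd Friday is Sep 13 1996.
2nd Friday of October 1996: Oct 11 1996.
November 1996 — 2nd Friday is Nov 8 1996.

Nov 8 1996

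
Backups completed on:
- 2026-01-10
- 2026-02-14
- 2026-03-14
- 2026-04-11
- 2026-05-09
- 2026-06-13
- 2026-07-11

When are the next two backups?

2026-08-08, 2026-09-12

Gaps: 35, 28, 28, 28, 35, 28 days — a mix of 28 and 35. Every date is a Saturday.
Each is the 2nd Saturday of its month.
August 2026 — 2nd Saturday is 2026-08-08.
2nd Saturday of September 2026: 2026-09-12.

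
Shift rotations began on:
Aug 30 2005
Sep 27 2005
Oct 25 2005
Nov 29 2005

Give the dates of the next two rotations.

Dec 27 2005, Jan 31 2006

Every date is a Tuesday; gaps 28, 28, 35 days.
Each is the last Tuesday of its month (at least one falls on the 29th or later, ruling out '4th Tuesday').
December 2005 ends with Tuesday Dec 27 2005.
January 2006 ends with Tuesday Jan 31 2006.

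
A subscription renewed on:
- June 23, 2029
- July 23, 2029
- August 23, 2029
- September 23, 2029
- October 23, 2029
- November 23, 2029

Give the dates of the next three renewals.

December 23, 2029; January 23, 2030; February 23, 2030

Each date is the 23rd; the gaps (30, 31, 31, 30, 31) track the month lengths.
The rule is the 23rd of each month.
Next: December 2029 → December 23, 2029.
Next: January 2030 → January 23, 2030.
February 2030: February 23, 2030.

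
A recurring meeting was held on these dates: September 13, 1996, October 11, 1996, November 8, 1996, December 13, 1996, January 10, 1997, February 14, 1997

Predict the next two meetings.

All dates are Fridays, 28, 28, 35, 28, 35 days apart.
Specifically, the 2nd Friday of each month.
March 1997 — 2nd Friday is March 14, 1997.
2nd Friday of April 1997: April 11, 1997.

March 14, 1997; April 11, 1997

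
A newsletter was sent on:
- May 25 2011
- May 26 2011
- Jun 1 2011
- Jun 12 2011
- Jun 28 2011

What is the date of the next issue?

Jul 19 2011

Intervals are 1, 6, 11, 16 days — an arithmetic progression with common difference 5.
Next gap: 21 days. Jun 28 2011 + 21 days = Jul 19 2011.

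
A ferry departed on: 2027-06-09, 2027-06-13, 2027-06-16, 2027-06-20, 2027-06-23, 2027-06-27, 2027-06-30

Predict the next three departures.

The gap pattern 4, 3, 4, 3, 4, 3 repeats every 2 events.
These are the Wednesdays and Sundays of each week.
Next Sunday: 2027-07-04.
Next Wednesday: 2027-07-07.
Next Sunday: 2027-07-11.

2027-07-04, 2027-07-07, 2027-07-11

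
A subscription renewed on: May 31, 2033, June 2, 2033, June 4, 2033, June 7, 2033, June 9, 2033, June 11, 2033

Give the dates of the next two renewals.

Every event lands on a Tuesday or Thursday or Saturday (gaps cycle 2, 2, 3, 2, 2).
So the schedule is: every Tuesday, Thursday and Saturday.
The following Tuesday is June 14, 2033.
The following Thursday is June 16, 2033.

June 14, 2033; June 16, 2033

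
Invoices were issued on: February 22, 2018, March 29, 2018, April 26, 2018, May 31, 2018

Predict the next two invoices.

June 28, 2018; July 26, 2018

Every date is a Thursday; gaps 35, 28, 35 days.
Each is the last Thursday of its month (at least one falls on the 29th or later, ruling out '4th Thursday').
June 2018 ends with Thursday June 28, 2018.
Last Thursday of July 2018: July 26, 2018.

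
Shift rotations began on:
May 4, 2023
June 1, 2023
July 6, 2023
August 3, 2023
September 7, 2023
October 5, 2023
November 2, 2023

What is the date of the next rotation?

December 7, 2023

These are Thursdays at 28- or 35-day spacing (28, 35, 28, 35, 28, 28).
The pattern: 1st Thursday of the month.
December 2023 — 1st Thursday is December 7, 2023.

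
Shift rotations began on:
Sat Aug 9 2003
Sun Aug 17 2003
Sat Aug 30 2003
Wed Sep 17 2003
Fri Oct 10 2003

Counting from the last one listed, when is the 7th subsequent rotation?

Fri Aug 6 2004

Intervals are 8, 13, 18, 23 days — an arithmetic progression with common difference 5.
Next gap: 28 days. Fri Oct 10 2003 + 28 days = Fri Nov 7 2003.
Next gap: 33 days. Fri Nov 7 2003 + 33 days = Wed Dec 10 2003.
Next gap: 38 days. Wed Dec 10 2003 + 38 days = Sat Jan 17 2004.
Next gap: 43 days. Sat Jan 17 2004 + 43 days = Sun Feb 29 2004.
Next gap: 48 days. Sun Feb 29 2004 + 48 days = Sat Apr 17 2004.
Next gap: 53 days. Sat Apr 17 2004 + 53 days = Wed Jun 9 2004.
Next gap: 58 days. Wed Jun 9 2004 + 58 days = Fri Aug 6 2004.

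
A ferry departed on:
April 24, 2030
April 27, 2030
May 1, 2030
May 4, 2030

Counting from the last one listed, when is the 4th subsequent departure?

The gap pattern 3, 4, 3 repeats every 2 events.
These are the Wednesdays and Saturdays of each week.
Next Wednesday: May 8, 2030.
The following Saturday is May 11, 2030.
The following Wednesday is May 15, 2030.
Next Saturday: May 18, 2030.

May 18, 2030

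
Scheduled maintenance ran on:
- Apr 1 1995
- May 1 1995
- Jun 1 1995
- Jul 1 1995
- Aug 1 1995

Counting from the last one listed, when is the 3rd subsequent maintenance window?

Each date is the 1st; the gaps (30, 31, 30, 31) track the month lengths.
The rule is the 1st of each month.
Next: September 1995 → Sep 1 1995.
October 1995: Oct 1 1995.
November 1995: Nov 1 1995.

Nov 1 1995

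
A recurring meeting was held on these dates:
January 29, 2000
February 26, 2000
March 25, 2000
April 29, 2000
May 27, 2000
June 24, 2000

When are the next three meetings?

July 29, 2000; August 26, 2000; September 30, 2000

All Saturdays; the gaps (28, 28, 35, 28, 28) vary with month length.
This is the last Saturday of each month.
Last Saturday of July 2000: July 29, 2000.
Last Saturday of August 2000: August 26, 2000.
September 2000 ends with Saturday September 30, 2000.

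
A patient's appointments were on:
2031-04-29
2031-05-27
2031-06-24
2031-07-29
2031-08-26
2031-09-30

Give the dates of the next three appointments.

Every date is a Tuesday; gaps 28, 28, 35, 28, 35 days.
Each is the last Tuesday of its month (at least one falls on the 29th or later, ruling out '4th Tuesday').
Last Tuesday of October 2031: 2031-10-28.
November 2031 ends with Tuesday 2031-11-25.
Last Tuesday of December 2031: 2031-12-30.

2031-10-28, 2031-11-25, 2031-12-30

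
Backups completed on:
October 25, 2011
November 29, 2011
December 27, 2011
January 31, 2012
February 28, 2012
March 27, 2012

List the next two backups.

All Tuesdays; the gaps (35, 28, 35, 28, 28) vary with month length.
This is the last Tuesday of each month.
April 2012 ends with Tuesday April 24, 2012.
Last Tuesday of May 2012: May 29, 2012.

April 24, 2012; May 29, 2012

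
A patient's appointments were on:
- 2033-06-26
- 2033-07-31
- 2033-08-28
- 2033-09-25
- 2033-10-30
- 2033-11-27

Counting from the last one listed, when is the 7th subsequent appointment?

Every date is a Sunday; gaps 35, 28, 28, 35, 28 days.
Each is the last Sunday of its month (at least one falls on the 29th or later, ruling out '4th Sunday').
Last Sunday of December 2033: 2033-12-25.
January 2034 ends with Sunday 2034-01-29.
Last Sunday of February 2034: 2034-02-26.
Last Sunday of March 2034: 2034-03-26.
Last Sunday of April 2034: 2034-04-30.
May 2034 ends with Sunday 2034-05-28.
June 2034 ends with Sunday 2034-06-25.

2034-06-25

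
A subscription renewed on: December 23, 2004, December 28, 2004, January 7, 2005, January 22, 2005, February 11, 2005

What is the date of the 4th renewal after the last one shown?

The spacing grows by 5 each time: 5, 10, 15, 20 days.
Next gap: 25 days. February 11, 2005 + 25 days = March 8, 2005.
Next gap: 30 days. March 8, 2005 + 30 days = April 7, 2005.
Next gap: 35 days. April 7, 2005 + 35 days = May 12, 2005.
Next gap: 40 days. May 12, 2005 + 40 days = June 21, 2005.

June 21, 2005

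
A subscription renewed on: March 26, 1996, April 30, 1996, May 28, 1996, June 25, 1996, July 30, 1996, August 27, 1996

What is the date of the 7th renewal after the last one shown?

March 25, 1997

All Tuesdays; the gaps (35, 28, 28, 35, 28) vary with month length.
This is the last Tuesday of each month.
Last Tuesday of September 1996: September 24, 1996.
Last Tuesday of October 1996: October 29, 1996.
November 1996 ends with Tuesday November 26, 1996.
December 1996 ends with Tuesday December 31, 1996.
Last Tuesday of January 1997: January 28, 1997.
February 1997 ends with Tuesday February 25, 1997.
March 1997 ends with Tuesday March 25, 1997.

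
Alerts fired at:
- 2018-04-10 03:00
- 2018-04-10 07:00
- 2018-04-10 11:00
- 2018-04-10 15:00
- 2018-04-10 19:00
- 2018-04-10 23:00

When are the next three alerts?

Gaps: 4, 4, 4, 4, 4 hours — each event is 4 hours after the previous one.
2018-04-10 23:00 + 4 h = 2018-04-11 03:00.
2018-04-11 03:00 + 4 h = 2018-04-11 07:00.
2018-04-11 07:00 + 4 h = 2018-04-11 11:00.

2018-04-11 03:00, 2018-04-11 07:00, 2018-04-11 11:00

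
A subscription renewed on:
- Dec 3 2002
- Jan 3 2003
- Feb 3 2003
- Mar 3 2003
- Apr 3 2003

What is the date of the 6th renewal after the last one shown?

Oct 3 2003

Each date is the 3rd; the gaps (31, 31, 28, 31) track the month lengths.
The rule is the 3rd of each month.
May 2003: May 3 2003.
June 2003: Jun 3 2003.
Next: July 2003 → Jul 3 2003.
Next: August 2003 → Aug 3 2003.
September 2003: Sep 3 2003.
Next: October 2003 → Oct 3 2003.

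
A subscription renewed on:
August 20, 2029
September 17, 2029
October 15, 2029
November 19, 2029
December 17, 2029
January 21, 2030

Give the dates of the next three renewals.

All dates are Mondays, 28, 28, 35, 28, 35 days apart.
Specifically, the 3rd Monday of each month.
February 2030 — 3rd Monday is February 18, 2030.
3rd Monday of March 2030: March 18, 2030.
April 2030 — 3rd Monday is April 15, 2030.

February 18, 2030; March 18, 2030; April 15, 2030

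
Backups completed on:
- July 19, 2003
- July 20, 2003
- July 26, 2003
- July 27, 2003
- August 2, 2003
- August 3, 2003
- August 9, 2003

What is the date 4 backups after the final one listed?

August 23, 2003

The gap pattern 1, 6, 1, 6, 1, 6 repeats every 2 events.
These are the Saturdays and Sundays of each week.
The following Sunday is August 10, 2003.
Next Saturday: August 16, 2003.
The following Sunday is August 17, 2003.
Next Saturday: August 23, 2003.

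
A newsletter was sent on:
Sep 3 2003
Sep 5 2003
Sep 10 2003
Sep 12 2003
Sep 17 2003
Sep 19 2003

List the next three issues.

Gaps: 2, 5, 2, 5, 2 days — not constant, but cyclic with period 2.
The events fall on every Wednesday and Friday.
Next Wednesday: Sep 24 2003.
Next Friday: Sep 26 2003.
Next Wednesday: Oct 1 2003.

Sep 24 2003, Sep 26 2003, Oct 1 2003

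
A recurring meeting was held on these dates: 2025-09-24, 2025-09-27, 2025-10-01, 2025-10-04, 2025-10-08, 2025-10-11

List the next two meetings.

Gaps: 3, 4, 3, 4, 3 days — not constant, but cyclic with period 2.
The events fall on every Wednesday and Saturday.
The following Wednesday is 2025-10-15.
The following Saturday is 2025-10-18.

2025-10-15, 2025-10-18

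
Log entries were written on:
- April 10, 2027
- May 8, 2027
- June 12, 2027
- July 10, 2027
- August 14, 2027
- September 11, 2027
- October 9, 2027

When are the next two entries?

November 13, 2027; December 11, 2027

All dates are Saturdays, 28, 35, 28, 35, 28, 28 days apart.
Specifically, the 2nd Saturday of each month.
November 2027 — 2nd Saturday is November 13, 2027.
2nd Saturday of December 2027: December 11, 2027.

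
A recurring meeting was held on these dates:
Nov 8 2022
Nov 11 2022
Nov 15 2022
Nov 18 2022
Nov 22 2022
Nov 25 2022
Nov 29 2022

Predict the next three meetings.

Gaps: 3, 4, 3, 4, 3, 4 days — not constant, but cyclic with period 2.
The events fall on every Tuesday and Friday.
Next Friday: Dec 2 2022.
Next Tuesday: Dec 6 2022.
Next Friday: Dec 9 2022.

Dec 2 2022, Dec 6 2022, Dec 9 2022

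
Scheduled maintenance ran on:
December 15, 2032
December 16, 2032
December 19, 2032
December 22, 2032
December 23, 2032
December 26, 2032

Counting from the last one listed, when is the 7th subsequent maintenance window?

The gap pattern 1, 3, 3, 1, 3 repeats every 3 events.
These are the Wednesdays, Thursdays and Sundays of each week.
The following Wednesday is December 29, 2032.
Next Thursday: December 30, 2032.
The following Sunday is January 2, 2033.
Next Wednesday: January 5, 2033.
Next Thursday: January 6, 2033.
The following Sunday is January 9, 2033.
Next Wednesday: January 12, 2033.

January 12, 2033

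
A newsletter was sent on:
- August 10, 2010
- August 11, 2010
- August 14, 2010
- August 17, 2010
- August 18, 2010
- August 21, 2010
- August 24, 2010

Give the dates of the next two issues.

August 25, 2010; August 28, 2010

Gaps: 1, 3, 3, 1, 3, 3 days — not constant, but cyclic with period 3.
The events fall on every Tuesday, Wednesday and Saturday.
Next Wednesday: August 25, 2010.
Next Saturday: August 28, 2010.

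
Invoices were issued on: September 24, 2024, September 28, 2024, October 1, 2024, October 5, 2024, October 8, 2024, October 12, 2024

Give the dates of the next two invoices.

The gap pattern 4, 3, 4, 3, 4 repeats every 2 events.
These are the Tuesdays and Saturdays of each week.
The following Tuesday is October 15, 2024.
Next Saturday: October 19, 2024.

October 15, 2024; October 19, 2024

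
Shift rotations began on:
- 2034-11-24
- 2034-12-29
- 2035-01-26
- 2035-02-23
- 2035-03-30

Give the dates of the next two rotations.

Every date is a Friday; gaps 35, 28, 28, 35 days.
Each is the last Friday of its month (at least one falls on the 29th or later, ruling out '4th Friday').
April 2035 ends with Friday 2035-04-27.
May 2035 ends with Friday 2035-05-25.

2035-04-27, 2035-05-25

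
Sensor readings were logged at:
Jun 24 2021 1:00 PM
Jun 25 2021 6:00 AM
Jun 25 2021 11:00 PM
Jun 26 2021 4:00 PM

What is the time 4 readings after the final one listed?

Spacing: 17, 17, 17 h — constant 17 h.
Jun 26 2021 4:00 PM + 17 h = Jun 27 2021 9:00 AM.
Jun 27 2021 9:00 AM + 17 h = Jun 28 2021 2:00 AM.
Jun 28 2021 2:00 AM + 17 h = Jun 28 2021 7:00 PM.
Jun 28 2021 7:00 PM + 17 h = Jun 29 2021 12:00 PM.

Jun 29 2021 12:00 PM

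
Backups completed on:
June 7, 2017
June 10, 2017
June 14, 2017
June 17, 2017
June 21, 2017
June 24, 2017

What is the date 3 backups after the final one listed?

Every event lands on a Wednesday or Saturday (gaps cycle 3, 4, 3, 4, 3).
So the schedule is: every Wednesday and Saturday.
The following Wednesday is June 28, 2017.
Next Saturday: July 1, 2017.
The following Wednesday is July 5, 2017.

July 5, 2017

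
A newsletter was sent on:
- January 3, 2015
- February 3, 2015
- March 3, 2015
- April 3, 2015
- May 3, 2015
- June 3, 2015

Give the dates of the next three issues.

Gaps: 31, 28, 31, 30, 31 days — not constant. Every event is on the 3rd of the month.
Pattern: the 3rd of each month.
July 2015: July 3, 2015.
Next: August 2015 → August 3, 2015.
September 2015: September 3, 2015.

July 3, 2015; August 3, 2015; September 3, 2015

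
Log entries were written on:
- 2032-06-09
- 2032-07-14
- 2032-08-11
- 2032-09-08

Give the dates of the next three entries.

2032-10-13, 2032-11-10, 2032-12-08

These are Wednesdays at 28- or 35-day spacing (35, 28, 28).
The pattern: 2nd Wednesday of the month.
2nd Wednesday of October 2032: 2032-10-13.
2nd Wednesday of November 2032: 2032-11-10.
2nd Wednesday of December 2032: 2032-12-08.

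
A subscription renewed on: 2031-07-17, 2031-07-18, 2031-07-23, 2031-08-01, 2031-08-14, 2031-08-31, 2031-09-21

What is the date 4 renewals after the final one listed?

2032-01-23

Intervals are 1, 5, 9, 13, 17, 21 days — an arithmetic progression with common difference 4.
Next gap: 25 days. 2031-09-21 + 25 days = 2031-10-16.
Next gap: 29 days. 2031-10-16 + 29 days = 2031-11-14.
Next gap: 33 days. 2031-11-14 + 33 days = 2031-12-17.
Next gap: 37 days. 2031-12-17 + 37 days = 2032-01-23.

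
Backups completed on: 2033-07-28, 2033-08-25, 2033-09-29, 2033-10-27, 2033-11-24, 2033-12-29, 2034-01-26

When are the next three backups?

2034-02-23, 2034-03-30, 2034-04-27

Every date is a Thursday; gaps 28, 35, 28, 28, 35, 28 days.
Each is the last Thursday of its month (at least one falls on the 29th or later, ruling out '4th Thursday').
Last Thursday of February 2034: 2034-02-23.
March 2034 ends with Thursday 2034-03-30.
April 2034 ends with Thursday 2034-04-27.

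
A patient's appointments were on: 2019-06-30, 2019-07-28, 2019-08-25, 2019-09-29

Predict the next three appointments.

2019-10-27, 2019-11-24, 2019-12-29

These are Sundays with 28, 28, 35-day gaps.
Each is the final Sunday of its month — 2019-06-30 is past the 28th, so '4th Sunday' doesn't fit.
Last Sunday of October 2019: 2019-10-27.
November 2019 ends with Sunday 2019-11-24.
December 2019 ends with Sunday 2019-12-29.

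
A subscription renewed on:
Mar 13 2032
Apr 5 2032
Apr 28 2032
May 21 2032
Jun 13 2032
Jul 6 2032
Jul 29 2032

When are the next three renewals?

The spacing is 23, 23, 23, 23, 23, 23 days — always 23 days.
Jul 29 2032 + 23 days = Aug 21 2032.
Aug 21 2032 + 23 days = Sep 13 2032.
Sep 13 2032 + 23 days = Oct 6 2032.

Aug 21 2032, Sep 13 2032, Oct 6 2032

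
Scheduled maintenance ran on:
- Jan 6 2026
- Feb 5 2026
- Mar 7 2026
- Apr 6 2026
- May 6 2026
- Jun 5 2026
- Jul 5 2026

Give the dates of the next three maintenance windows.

Aug 4 2026, Sep 3 2026, Oct 3 2026

Every event comes 30 days after the last (30, 30, 30, 30, 30, 30).
Jul 5 2026 + 30 days = Aug 4 2026.
Aug 4 2026 + 30 days = Sep 3 2026.
Sep 3 2026 + 30 days = Oct 3 2026.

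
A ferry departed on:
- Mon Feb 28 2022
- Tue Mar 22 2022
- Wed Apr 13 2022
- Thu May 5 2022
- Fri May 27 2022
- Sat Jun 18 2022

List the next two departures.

Gaps between consecutive events: 22, 22, 22, 22, 22 days — a constant 22-day interval.
Sat Jun 18 2022 + 22 days = Sun Jul 10 2022.
Sun Jul 10 2022 + 22 days = Mon Aug 1 2022.

Sun Jul 10 2022, Mon Aug 1 2022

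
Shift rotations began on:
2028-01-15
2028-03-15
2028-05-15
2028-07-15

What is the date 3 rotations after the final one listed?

Gaps: 60, 61, 61 days — not constant. Every event is on the 15th of the month.
Pattern: the 15th of every 2 months.
September 2028: 2028-09-15.
November 2028: 2028-11-15.
Next: January 2029 → 2029-01-15.

2029-01-15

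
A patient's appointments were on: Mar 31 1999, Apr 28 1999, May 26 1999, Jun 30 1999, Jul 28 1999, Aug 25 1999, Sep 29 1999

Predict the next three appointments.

All Wednesdays; the gaps (28, 28, 35, 28, 28, 35) vary with month length.
This is the last Wednesday of each month.
October 1999 ends with Wednesday Oct 27 1999.
November 1999 ends with Wednesday Nov 24 1999.
December 1999 ends with Wednesday Dec 29 1999.

Oct 27 1999, Nov 24 1999, Dec 29 1999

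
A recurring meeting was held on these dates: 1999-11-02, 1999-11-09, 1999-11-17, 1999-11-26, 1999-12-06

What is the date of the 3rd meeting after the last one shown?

2000-01-11

The spacing grows by 1 each time: 7, 8, 9, 10 days.
Next gap: 11 days. 1999-12-06 + 11 days = 1999-12-17.
Next gap: 12 days. 1999-12-17 + 12 days = 1999-12-29.
Next gap: 13 days. 1999-12-29 + 13 days = 2000-01-11.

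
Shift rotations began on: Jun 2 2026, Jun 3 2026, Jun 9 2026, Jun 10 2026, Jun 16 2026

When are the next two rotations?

The gap pattern 1, 6, 1, 6 repeats every 2 events.
These are the Tuesdays and Wednesdays of each week.
Next Wednesday: Jun 17 2026.
Next Tuesday: Jun 23 2026.

Jun 17 2026, Jun 23 2026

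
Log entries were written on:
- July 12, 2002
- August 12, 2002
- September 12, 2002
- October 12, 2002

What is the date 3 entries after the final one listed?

Each date is the 12th; the gaps (31, 31, 30) track the month lengths.
The rule is the 12th of each month.
November 2002: November 12, 2002.
December 2002: December 12, 2002.
January 2003: January 12, 2003.

January 12, 2003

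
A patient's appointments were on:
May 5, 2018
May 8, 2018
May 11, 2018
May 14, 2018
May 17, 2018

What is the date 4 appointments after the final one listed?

May 29, 2018

Gaps between consecutive events: 3, 3, 3, 3 days — a constant 3-day interval.
May 17, 2018 + 3 days = May 20, 2018.
May 20, 2018 + 3 days = May 23, 2018.
May 23, 2018 + 3 days = May 26, 2018.
May 26, 2018 + 3 days = May 29, 2018.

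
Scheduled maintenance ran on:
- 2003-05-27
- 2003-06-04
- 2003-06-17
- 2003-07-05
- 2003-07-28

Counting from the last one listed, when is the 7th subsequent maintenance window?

2004-05-24

Gaps: 8, 13, 18, 23 days — each gap is 5 larger than the previous one.
Next gap: 28 days. 2003-07-28 + 28 days = 2003-08-25.
Next gap: 33 days. 2003-08-25 + 33 days = 2003-09-27.
Next gap: 38 days. 2003-09-27 + 38 days = 2003-11-04.
Next gap: 43 days. 2003-11-04 + 43 days = 2003-12-17.
Next gap: 48 days. 2003-12-17 + 48 days = 2004-02-03.
Next gap: 53 days. 2004-02-03 + 53 days = 2004-03-27.
Next gap: 58 days. 2004-03-27 + 58 days = 2004-05-24.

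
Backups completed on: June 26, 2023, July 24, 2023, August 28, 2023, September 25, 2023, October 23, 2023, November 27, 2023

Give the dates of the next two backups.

December 25, 2023; January 22, 2024

All dates are Mondays, 28, 35, 28, 28, 35 days apart.
Specifically, the 4th Monday of each month.
December 2023 — 4th Monday is December 25, 2023.
4th Monday of January 2024: January 22, 2024.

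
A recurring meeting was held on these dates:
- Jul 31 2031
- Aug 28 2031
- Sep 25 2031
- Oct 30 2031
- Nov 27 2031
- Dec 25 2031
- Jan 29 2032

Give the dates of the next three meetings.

Every date is a Thursday; gaps 28, 28, 35, 28, 28, 35 days.
Each is the last Thursday of its month (at least one falls on the 29th or later, ruling out '4th Thursday').
Last Thursday of February 2032: Feb 26 2032.
Last Thursday of March 2032: Mar 25 2032.
Last Thursday of April 2032: Apr 29 2032.

Feb 26 2032, Mar 25 2032, Apr 29 2032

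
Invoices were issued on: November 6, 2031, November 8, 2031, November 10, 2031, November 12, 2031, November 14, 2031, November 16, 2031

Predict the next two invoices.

November 18, 2031; November 20, 2031

Gaps between consecutive events: 2, 2, 2, 2, 2 days — a constant 2-day interval.
November 16, 2031 + 2 days = November 18, 2031.
November 18, 2031 + 2 days = November 20, 2031.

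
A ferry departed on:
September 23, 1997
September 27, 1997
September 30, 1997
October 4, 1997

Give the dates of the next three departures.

The gap pattern 4, 3, 4 repeats every 2 events.
These are the Tuesdays and Saturdays of each week.
Next Tuesday: October 7, 1997.
Next Saturday: October 11, 1997.
The following Tuesday is October 14, 1997.

October 7, 1997; October 11, 1997; October 14, 1997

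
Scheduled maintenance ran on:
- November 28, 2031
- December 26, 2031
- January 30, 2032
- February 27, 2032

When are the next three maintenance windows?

March 26, 2032; April 30, 2032; May 28, 2032

These are Fridays with 28, 35, 28-day gaps.
Each is the final Friday of its month — January 30, 2032 is past the 28th, so '4th Friday' doesn't fit.
March 2032 ends with Friday March 26, 2032.
April 2032 ends with Friday April 30, 2032.
May 2032 ends with Friday May 28, 2032.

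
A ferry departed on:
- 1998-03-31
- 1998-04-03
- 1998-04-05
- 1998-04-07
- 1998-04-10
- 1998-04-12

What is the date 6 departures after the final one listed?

1998-04-26

The gap pattern 3, 2, 2, 3, 2 repeats every 3 events.
These are the Tuesdays, Fridays and Sundays of each week.
Next Tuesday: 1998-04-14.
The following Friday is 1998-04-17.
The following Sunday is 1998-04-19.
The following Tuesday is 1998-04-21.
Next Friday: 1998-04-24.
The following Sunday is 1998-04-26.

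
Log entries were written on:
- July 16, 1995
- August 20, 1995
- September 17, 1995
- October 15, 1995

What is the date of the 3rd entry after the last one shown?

These are Sundays at 28- or 35-day spacing (35, 28, 28).
The pattern: 3rd Sunday of the month.
November 1995 — 3rd Sunday is November 19, 1995.
3rd Sunday of December 1995: December 17, 1995.
January 1996 — 3rd Sunday is January 21, 1996.

January 21, 1996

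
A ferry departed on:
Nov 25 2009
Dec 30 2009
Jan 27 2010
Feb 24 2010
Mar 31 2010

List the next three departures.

These are Wednesdays with 35, 28, 28, 35-day gaps.
Each is the final Wednesday of its month — Dec 30 2009 is past the 28th, so '4th Wednesday' doesn't fit.
Last Wednesday of April 2010: Apr 28 2010.
May 2010 ends with Wednesday May 26 2010.
Last Wednesday of June 2010: Jun 30 2010.

Apr 28 2010, May 26 2010, Jun 30 2010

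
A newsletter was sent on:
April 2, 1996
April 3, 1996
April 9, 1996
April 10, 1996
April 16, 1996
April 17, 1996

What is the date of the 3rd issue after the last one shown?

April 30, 1996

Every event lands on a Tuesday or Wednesday (gaps cycle 1, 6, 1, 6, 1).
So the schedule is: every Tuesday and Wednesday.
The following Tuesday is April 23, 1996.
Next Wednesday: April 24, 1996.
The following Tuesday is April 30, 1996.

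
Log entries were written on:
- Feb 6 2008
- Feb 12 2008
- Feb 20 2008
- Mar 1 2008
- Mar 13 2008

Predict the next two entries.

Mar 27 2008, Apr 12 2008

Gaps: 6, 8, 10, 12 days — each gap is 2 larger than the previous one.
Next gap: 14 days. Mar 13 2008 + 14 days = Mar 27 2008.
Next gap: 16 days. Mar 27 2008 + 16 days = Apr 12 2008.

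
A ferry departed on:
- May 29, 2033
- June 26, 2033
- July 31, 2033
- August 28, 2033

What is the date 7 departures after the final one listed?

All Sundays; the gaps (28, 35, 28) vary with month length.
This is the last Sunday of each month.
Last Sunday of September 2033: September 25, 2033.
Last Sunday of October 2033: October 30, 2033.
Last Sunday of November 2033: November 27, 2033.
December 2033 ends with Sunday December 25, 2033.
January 2034 ends with Sunday January 29, 2034.
Last Sunday of February 2034: February 26, 2034.
March 2034 ends with Sunday March 26, 2034.

March 26, 2034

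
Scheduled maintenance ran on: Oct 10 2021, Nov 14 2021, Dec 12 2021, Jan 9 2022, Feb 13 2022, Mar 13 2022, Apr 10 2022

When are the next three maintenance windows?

These are Sundays at 28- or 35-day spacing (35, 28, 28, 35, 28, 28).
The pattern: 2nd Sunday of the month.
May 2022 — 2nd Sunday is May 8 2022.
2nd Sunday of June 2022: Jun 12 2022.
2nd Sunday of July 2022: Jul 10 2022.

May 8 2022, Jun 12 2022, Jul 10 2022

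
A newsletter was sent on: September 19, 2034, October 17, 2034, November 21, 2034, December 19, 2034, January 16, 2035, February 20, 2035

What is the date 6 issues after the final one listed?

These are Tuesdays at 28- or 35-day spacing (28, 35, 28, 28, 35).
The pattern: 3rd Tuesday of the month.
March 2035 — 3rd Tuesday is March 20, 2035.
3rd Tuesday of April 2035: April 17, 2035.
3rd Tuesday of May 2035: May 15, 2035.
June 2035 — 3rd Tuesday is June 19, 2035.
July 2035 — 3rd Tuesday is July 17, 2035.
3rd Tuesday of August 2035: August 21, 2035.

August 21, 2035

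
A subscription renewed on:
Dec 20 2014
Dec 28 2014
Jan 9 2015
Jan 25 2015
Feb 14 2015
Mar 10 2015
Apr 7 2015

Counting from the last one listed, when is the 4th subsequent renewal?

Gaps: 8, 12, 16, 20, 24, 28 days — each gap is 4 larger than the previous one.
Next gap: 32 days. Apr 7 2015 + 32 days = May 9 2015.
Next gap: 36 days. May 9 2015 + 36 days = Jun 14 2015.
Next gap: 40 days. Jun 14 2015 + 40 days = Jul 24 2015.
Next gap: 44 days. Jul 24 2015 + 44 days = Sep 6 2015.

Sep 6 2015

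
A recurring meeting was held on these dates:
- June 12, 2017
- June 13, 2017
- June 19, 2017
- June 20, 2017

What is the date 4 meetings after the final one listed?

July 4, 2017

The gap pattern 1, 6, 1 repeats every 2 events.
These are the Mondays and Tuesdays of each week.
Next Monday: June 26, 2017.
The following Tuesday is June 27, 2017.
The following Monday is July 3, 2017.
Next Tuesday: July 4, 2017.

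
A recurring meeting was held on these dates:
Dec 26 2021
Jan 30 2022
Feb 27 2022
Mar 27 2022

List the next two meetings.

Apr 24 2022, May 29 2022

These are Sundays with 35, 28, 28-day gaps.
Each is the final Sunday of its month — Jan 30 2022 is past the 28th, so '4th Sunday' doesn't fit.
Last Sunday of April 2022: Apr 24 2022.
May 2022 ends with Sunday May 29 2022.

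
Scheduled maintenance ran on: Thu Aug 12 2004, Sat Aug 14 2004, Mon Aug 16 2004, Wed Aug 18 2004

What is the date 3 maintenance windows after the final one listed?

Every event comes 2 days after the last (2, 2, 2).
Wed Aug 18 2004 + 2 days = Fri Aug 20 2004.
Fri Aug 20 2004 + 2 days = Sun Aug 22 2004.
Sun Aug 22 2004 + 2 days = Tue Aug 24 2004.

Tue Aug 24 2004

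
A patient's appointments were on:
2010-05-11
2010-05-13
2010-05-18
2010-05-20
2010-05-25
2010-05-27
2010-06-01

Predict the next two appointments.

2010-06-03, 2010-06-08

The gap pattern 2, 5, 2, 5, 2, 5 repeats every 2 events.
These are the Tuesdays and Thursdays of each week.
Next Thursday: 2010-06-03.
The following Tuesday is 2010-06-08.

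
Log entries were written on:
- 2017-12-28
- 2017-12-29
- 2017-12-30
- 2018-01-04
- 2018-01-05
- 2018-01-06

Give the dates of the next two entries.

2018-01-11, 2018-01-12

Every event lands on a Thursday or Friday or Saturday (gaps cycle 1, 1, 5, 1, 1).
So the schedule is: every Thursday, Friday and Saturday.
Next Thursday: 2018-01-11.
The following Friday is 2018-01-12.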